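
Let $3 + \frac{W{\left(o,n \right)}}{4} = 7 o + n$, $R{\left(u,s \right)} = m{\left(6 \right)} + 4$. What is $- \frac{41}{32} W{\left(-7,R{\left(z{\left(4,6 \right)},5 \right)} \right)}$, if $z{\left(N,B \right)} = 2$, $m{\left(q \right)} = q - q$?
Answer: $246$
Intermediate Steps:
$m{\left(q \right)} = 0$
$R{\left(u,s \right)} = 4$ ($R{\left(u,s \right)} = 0 + 4 = 4$)
$W{\left(o,n \right)} = -12 + 4 n + 28 o$ ($W{\left(o,n \right)} = -12 + 4 \left(7 o + n\right) = -12 + 4 \left(n + 7 o\right) = -12 + \left(4 n + 28 o\right) = -12 + 4 n + 28 o$)
$- \frac{41}{32} W{\left(-7,R{\left(z{\left(4,6 \right)},5 \right)} \right)} = - \frac{41}{32} \left(-12 + 4 \cdot 4 + 28 \left(-7\right)\right) = \left(-41\right) \frac{1}{32} \left(-12 + 16 - 196\right) = \left(- \frac{41}{32}\right) \left(-192\right) = 246$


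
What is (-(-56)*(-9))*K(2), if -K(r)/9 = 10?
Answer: 45360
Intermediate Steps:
K(r) = -90 (K(r) = -9*10 = -90)
(-(-56)*(-9))*K(2) = -(-56)*(-9)*(-90) = -8*63*(-90) = -504*(-90) = 45360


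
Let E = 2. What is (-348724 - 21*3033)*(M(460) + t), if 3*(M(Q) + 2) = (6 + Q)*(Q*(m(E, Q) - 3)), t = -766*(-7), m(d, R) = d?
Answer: 81774042760/3 ≈ 2.7258e+10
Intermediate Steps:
t = 5362
M(Q) = -2 - Q*(6 + Q)/3 (M(Q) = -2 + ((6 + Q)*(Q*(2 - 3)))/3 = -2 + ((6 + Q)*(Q*(-1)))/3 = -2 + ((6 + Q)*(-Q))/3 = -2 + (-Q*(6 + Q))/3 = -2 - Q*(6 + Q)/3)
(-348724 - 21*3033)*(M(460) + t) = (-348724 - 21*3033)*((-2 - 2*460 - ⅓*460²) + 5362) = (-348724 - 63693)*((-2 - 920 - ⅓*211600) + 5362) = -412417*((-2 - 920 - 211600/3) + 5362) = -412417*(-214366/3 + 5362) = -412417*(-198280/3) = 81774042760/3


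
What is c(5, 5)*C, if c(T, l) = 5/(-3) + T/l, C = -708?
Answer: 472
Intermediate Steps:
c(T, l) = -5/3 + T/l (c(T, l) = 5*(-⅓) + T/l = -5/3 + T/l)
c(5, 5)*C = (-5/3 + 5/5)*(-708) = (-5/3 + 5*(⅕))*(-708) = (-5/3 + 1)*(-708) = -⅔*(-708) = 472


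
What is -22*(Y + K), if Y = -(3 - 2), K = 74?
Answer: -1606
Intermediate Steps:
Y = -1 (Y = -1*1 = -1)
-22*(Y + K) = -22*(-1 + 74) = -22*73 = -1606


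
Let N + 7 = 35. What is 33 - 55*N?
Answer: -1507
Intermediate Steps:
N = 28 (N = -7 + 35 = 28)
33 - 55*N = 33 - 55*28 = 33 - 1540 = -1507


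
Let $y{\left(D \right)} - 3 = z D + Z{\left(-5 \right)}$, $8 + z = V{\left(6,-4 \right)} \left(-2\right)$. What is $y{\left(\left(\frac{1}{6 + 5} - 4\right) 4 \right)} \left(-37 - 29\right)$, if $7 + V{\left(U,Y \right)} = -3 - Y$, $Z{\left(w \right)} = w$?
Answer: $4260$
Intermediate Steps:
$V{\left(U,Y \right)} = -10 - Y$ ($V{\left(U,Y \right)} = -7 - \left(3 + Y\right) = -10 - Y$)
$z = 4$ ($z = -8 + \left(-10 - -4\right) \left(-2\right) = -8 + \left(-10 + 4\right) \left(-2\right) = -8 - -12 = -8 + 12 = 4$)
$y{\left(D \right)} = -2 + 4 D$ ($y{\left(D \right)} = 3 + \left(4 D - 5\right) = 3 + \left(-5 + 4 D\right) = -2 + 4 D$)
$y{\left(\left(\frac{1}{6 + 5} - 4\right) 4 \right)} \left(-37 - 29\right) = \left(-2 + 4 \left(\frac{1}{6 + 5} - 4\right) 4\right) \left(-37 - 29\right) = \left(-2 + 4 \left(\frac{1}{11} - 4\right) 4\right) \left(-66\right) = \left(-2 + 4 \left(\left(- \frac{43}{11}\right) 4\right)\right) \left(-66\right) = \left(-2 + 4 \left(- \frac{172}{11}\right)\right) \left(-66\right) = \left(-2 - \frac{688}{11}\right) \left(-66\right) = \left(- \frac{710}{11}\right) \left(-66\right) = 4260$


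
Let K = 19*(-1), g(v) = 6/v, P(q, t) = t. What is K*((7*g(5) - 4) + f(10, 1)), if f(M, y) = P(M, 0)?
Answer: -418/5 ≈ -83.600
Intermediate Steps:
f(M, y) = 0
K = -19
K*((7*g(5) - 4) + f(10, 1)) = -19*((7*(6/5) - 4) + 0) = -19*((42/5 - 4) + 0) = -19*(22/5 + 0) = -19*22/5 = -418/5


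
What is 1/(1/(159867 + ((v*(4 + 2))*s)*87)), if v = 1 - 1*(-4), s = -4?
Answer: 149427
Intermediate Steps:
v = 5 (v = 1 + 4 = 5)
1/(1/(159867 + ((v*(4 + 2))*s)*87)) = 1/(1/(159867 + ((5*(4 + 2))*(-4))*87)) = 1/(1/(159867 + ((5*6)*(-4))*87)) = 1/(1/(159867 + (30*(-4))*87)) = 1/(1/(159867 - 120*87)) = 1/(1/(159867 - 10440)) = 1/(1/149427) = 149427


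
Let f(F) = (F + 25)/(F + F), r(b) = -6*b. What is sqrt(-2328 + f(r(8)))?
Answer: I*sqrt(1340790)/24 ≈ 48.247*I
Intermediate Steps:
f(F) = (25 + F)/(2*F) (f(F) = (25 + F)/((2*F)) = (25 + F)*(1/(2*F)) = (25 + F)/(2*F))
sqrt(-2328 + f(r(8))) = sqrt(-2328 + (25 - 6*8)/(2*((-6*8)))) = sqrt(-2328 + (1/2)*(25 - 48)/(-48)) = sqrt(-2328 + (1/2)*(-1/48)*(-23)) = sqrt(-2328 + 23/96) = sqrt(-223465/96) = I*sqrt(1340790)/24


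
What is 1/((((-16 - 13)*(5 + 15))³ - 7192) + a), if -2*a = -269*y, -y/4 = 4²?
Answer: -1/195127800 ≈ -5.1248e-9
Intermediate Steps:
y = -64 (y = -4*4² = -4*16 = -64)
a = -8608 (a = -(-269)*(-64)/2 = -½*17216 = -8608)
1/((((-16 - 13)*(5 + 15))³ - 7192) + a) = 1/((((-16 - 13)*(5 + 15))³ - 7192) - 8608) = 1/(((-29*20)³ - 7192) - 8608) = 1/(((-580)³ - 7192) - 8608) = 1/((-195112000 - 7192) - 8608) = 1/(-195119192 - 8608) = 1/(-195127800) = -1/195127800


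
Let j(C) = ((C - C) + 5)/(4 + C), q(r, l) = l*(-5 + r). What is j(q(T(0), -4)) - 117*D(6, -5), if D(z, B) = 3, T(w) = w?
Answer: -8419/24 ≈ -350.79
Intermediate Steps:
j(C) = 5/(4 + C) (j(C) = (0 + 5)/(4 + C) = 5/(4 + C))
j(q(T(0), -4)) - 117*D(6, -5) = 5/(4 - 4*(-5 + 0)) - 117*3 = 5/(4 - 4*(-5)) - 351 = 5/(4 + 20) - 351 = 5/24 - 351 = -8419/24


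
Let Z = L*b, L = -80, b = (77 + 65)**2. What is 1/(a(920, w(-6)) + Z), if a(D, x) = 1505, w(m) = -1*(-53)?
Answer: -1/1611615 ≈ -6.2050e-7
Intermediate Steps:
b = 20164 (b = 142**2 = 20164)
w(m) = 53
Z = -1613120 (Z = -80*20164 = -1613120)
1/(a(920, w(-6)) + Z) = 1/(1505 - 1613120) = 1/(-1611615) = -1/1611615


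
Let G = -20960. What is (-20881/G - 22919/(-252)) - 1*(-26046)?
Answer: 34514633143/1320480 ≈ 26138.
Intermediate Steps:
(-20881/G - 22919/(-252)) - 1*(-26046) = (-20881/(-20960) - 22919/(-252)) - 1*(-26046) = (-20881*(-1/20960) - 22919*(-1/252)) + 26046 = (20881/20960 + 22919/252) + 26046 = 121411063/1320480 + 26046 = 34514633143/1320480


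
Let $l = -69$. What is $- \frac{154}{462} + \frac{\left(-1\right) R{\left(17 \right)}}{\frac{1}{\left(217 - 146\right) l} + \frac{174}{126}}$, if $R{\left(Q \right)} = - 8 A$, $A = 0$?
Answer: $- \frac{1}{3} \approx -0.33333$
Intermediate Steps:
$R{\left(Q \right)} = 0$ ($R{\left(Q \right)} = \left(-8\right) 0 = 0$)
$- \frac{154}{462} + \frac{\left(-1\right) R{\left(17 \right)}}{\frac{1}{\left(217 - 146\right) l} + \frac{174}{126}} = - \frac{154}{462} + \frac{\left(-1\right) 0}{\frac{1}{\left(217 - 146\right) \left(-69\right)} + \frac{174}{126}} = \left(-154\right) \frac{1}{462} + \frac{0}{\frac{1}{71} \left(- \frac{1}{69}\right) + 174 \cdot \frac{1}{126}} = - \frac{1}{3} + \frac{0}{\frac{1}{71} \left(- \frac{1}{69}\right) + \frac{29}{21}} = - \frac{1}{3} + \frac{0}{- \frac{1}{4899} + \frac{29}{21}} = - \frac{1}{3} + \frac{0}{\frac{47350}{34293}} = - \frac{1}{3} + 0 \cdot \frac{34293}{47350} = - \frac{1}{3} + 0 = - \frac{1}{3}$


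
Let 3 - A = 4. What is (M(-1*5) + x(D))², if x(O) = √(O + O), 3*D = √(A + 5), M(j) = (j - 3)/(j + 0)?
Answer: 292/75 + 32*√3/15 ≈ 7.5884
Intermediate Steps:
A = -1 (A = 3 - 1*4 = 3 - 4 = -1)
M(j) = (-3 + j)/j
D = ⅔ (D = √(-1 + 5)/3 = √4/3 = (⅓)*2 = ⅔ ≈ 0.66667)
x(O) = √2*√O (x(O) = √(2*O) = √2*√O)
(M(-1*5) + x(D))² = ((-3 - 1*5)/((-1*5)) + √2*√(⅔))² = ((-3 - 5)/(-5) + √2*(√6/3))² = (-⅕*(-8) + 2*√3/3)² = (8/5 + 2*√3/3)²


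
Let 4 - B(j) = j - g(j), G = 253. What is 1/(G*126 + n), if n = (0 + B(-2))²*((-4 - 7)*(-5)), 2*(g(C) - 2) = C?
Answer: 1/34573 ≈ 2.8924e-5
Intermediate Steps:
g(C) = 2 + C/2
B(j) = 6 - j/2 (B(j) = 4 - (j - (2 + j/2)) = 4 - (j + (-2 - j/2)) = 4 - (-2 + j/2) = 4 + (2 - j/2) = 6 - j/2)
n = 2695 (n = (0 + (6 - ½*(-2)))²*((-4 - 7)*(-5)) = (0 + (6 + 1))²*(-11*(-5)) = (0 + 7)²*55 = 7²*55 = 49*55 = 2695)
1/(G*126 + n) = 1/(253*126 + 2695) = 1/(31878 + 2695) = 1/34573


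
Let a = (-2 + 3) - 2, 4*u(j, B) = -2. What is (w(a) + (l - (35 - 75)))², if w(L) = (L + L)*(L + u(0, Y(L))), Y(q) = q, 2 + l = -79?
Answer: 1444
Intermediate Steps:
l = -81 (l = -2 - 79 = -81)
u(j, B) = -½ (u(j, B) = (¼)*(-2) = -½)
a = -1 (a = 1 - 2 = -1)
w(L) = 2*L*(-½ + L) (w(L) = (L + L)*(L - ½) = (2*L)*(-½ + L) = 2*L*(-½ + L))
(w(a) + (l - (35 - 75)))² = (-(-1 + 2*(-1)) + (-81 - (35 - 75)))² = (-(-1 - 2) + (-81 - 1*(-40)))² = (-1*(-3) + (-81 + 40))² = (3 - 41)² = (-38)² = 1444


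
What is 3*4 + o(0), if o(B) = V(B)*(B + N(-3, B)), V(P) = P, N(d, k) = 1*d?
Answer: 12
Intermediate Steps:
N(d, k) = d
o(B) = B*(-3 + B) (o(B) = B*(B - 3) = B*(-3 + B))
3*4 + o(0) = 3*4 + 0*(-3 + 0) = 12 + 0*(-3) = 12 + 0 = 12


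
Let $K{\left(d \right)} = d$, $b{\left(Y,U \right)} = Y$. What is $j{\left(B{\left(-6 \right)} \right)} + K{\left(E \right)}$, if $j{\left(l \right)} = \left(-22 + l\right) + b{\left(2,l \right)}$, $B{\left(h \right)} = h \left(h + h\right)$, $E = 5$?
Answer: $57$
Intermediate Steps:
$B{\left(h \right)} = 2 h^{2}$ ($B{\left(h \right)} = h 2 h = 2 h^{2}$)
$j{\left(l \right)} = -20 + l$ ($j{\left(l \right)} = \left(-22 + l\right) + 2 = -20 + l$)
$j{\left(B{\left(-6 \right)} \right)} + K{\left(E \right)} = \left(-20 + 2 \left(-6\right)^{2}\right) + 5 = \left(-20 + 2 \cdot 36\right) + 5 = \left(-20 + 72\right) + 5 = 52 + 5 = 57$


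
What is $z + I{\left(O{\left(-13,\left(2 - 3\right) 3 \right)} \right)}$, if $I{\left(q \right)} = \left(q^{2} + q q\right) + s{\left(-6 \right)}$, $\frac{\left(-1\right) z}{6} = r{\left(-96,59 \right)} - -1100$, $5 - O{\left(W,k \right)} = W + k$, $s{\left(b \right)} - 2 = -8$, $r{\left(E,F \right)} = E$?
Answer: $-5148$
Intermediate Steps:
$s{\left(b \right)} = -6$ ($s{\left(b \right)} = 2 - 8 = -6$)
$O{\left(W,k \right)} = 5 - W - k$ ($O{\left(W,k \right)} = 5 - \left(W + k\right) = 5 - W - k$)
$z = -6024$ ($z = - 6 \left(-96 - -1100\right) = - 6 \left(-96 + 1100\right) = \left(-6\right) 1004 = -6024$)
$I{\left(q \right)} = -6 + 2 q^{2}$ ($I{\left(q \right)} = \left(q^{2} + q q\right) - 6 = \left(q^{2} + q^{2}\right) - 6 = 2 q^{2} - 6 = -6 + 2 q^{2}$)
$z + I{\left(O{\left(-13,\left(2 - 3\right) 3 \right)} \right)} = -6024 - \left(6 - 2 \left(5 - -13 - \left(2 - 3\right) 3\right)^{2}\right) = -6024 - \left(6 - 2 \left(5 + 13 - \left(-1\right) 3\right)^{2}\right) = -6024 - \left(6 - 2 \left(5 + 13 - -3\right)^{2}\right) = -6024 - \left(6 - 2 \left(5 + 13 + 3\right)^{2}\right) = -6024 - \left(6 - 2 \cdot 21^{2}\right) = -6024 + \left(-6 + 2 \cdot 441\right) = -6024 + \left(-6 + 882\right) = -6024 + 876 = -5148$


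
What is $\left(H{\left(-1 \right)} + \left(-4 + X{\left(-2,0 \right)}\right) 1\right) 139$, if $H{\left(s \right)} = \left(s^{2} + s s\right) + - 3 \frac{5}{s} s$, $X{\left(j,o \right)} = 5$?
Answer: $-1668$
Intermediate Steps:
$H{\left(s \right)} = -15 + 2 s^{2}$ ($H{\left(s \right)} = \left(s^{2} + s^{2}\right) + - \frac{15}{s} s = 2 s^{2} - 15 = -15 + 2 s^{2}$)
$\left(H{\left(-1 \right)} + \left(-4 + X{\left(-2,0 \right)}\right) 1\right) 139 = \left(\left(-15 + 2 \left(-1\right)^{2}\right) + \left(-4 + 5\right) 1\right) 139 = \left(\left(-15 + 2 \cdot 1\right) + 1 \cdot 1\right) 139 = \left(\left(-15 + 2\right) + 1\right) 139 = \left(-13 + 1\right) 139 = \left(-12\right) 139 = -1668$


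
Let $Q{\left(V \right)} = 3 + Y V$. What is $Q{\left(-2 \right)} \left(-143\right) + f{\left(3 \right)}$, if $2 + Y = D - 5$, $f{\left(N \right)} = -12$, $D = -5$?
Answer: $-3873$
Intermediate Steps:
$Y = -12$ ($Y = -2 - 10 = -12$)
$Q{\left(V \right)} = 3 - 12 V$
$Q{\left(-2 \right)} \left(-143\right) + f{\left(3 \right)} = \left(3 - -24\right) \left(-143\right) - 12 = \left(3 + 24\right) \left(-143\right) - 12 = 27 \left(-143\right) - 12 = -3861 - 12 = -3873$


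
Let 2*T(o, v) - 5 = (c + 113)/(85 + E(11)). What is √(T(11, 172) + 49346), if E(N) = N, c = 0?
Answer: 5*√1137003/24 ≈ 222.15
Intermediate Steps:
T(o, v) = 593/192 (T(o, v) = 5/2 + ((0 + 113)/(85 + 11))/2 = 5/2 + (113/96)/2 = 5/2 + (113*(1/96))/2 = 5/2 + (½)*(113/96) = 5/2 + 113/192 = 593/192)
√(T(11, 172) + 49346) = √(593/192 + 49346) = √(9475025/192) = 5*√1137003/24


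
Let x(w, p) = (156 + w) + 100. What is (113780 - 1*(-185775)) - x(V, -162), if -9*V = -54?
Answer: 299293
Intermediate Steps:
V = 6 (V = -⅑*(-54) = 6)
x(w, p) = 256 + w
(113780 - 1*(-185775)) - x(V, -162) = (113780 - 1*(-185775)) - (256 + 6) = (113780 + 185775) - 1*262 = 299555 - 262 = 299293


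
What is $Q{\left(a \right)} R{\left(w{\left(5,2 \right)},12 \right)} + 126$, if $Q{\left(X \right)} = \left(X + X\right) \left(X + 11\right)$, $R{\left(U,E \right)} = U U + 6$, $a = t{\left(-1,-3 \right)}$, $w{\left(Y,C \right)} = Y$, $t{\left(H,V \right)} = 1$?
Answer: $870$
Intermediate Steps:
$a = 1$
$R{\left(U,E \right)} = 6 + U^{2}$ ($R{\left(U,E \right)} = U^{2} + 6 = 6 + U^{2}$)
$Q{\left(X \right)} = 2 X \left(11 + X\right)$
$Q{\left(a \right)} R{\left(w{\left(5,2 \right)},12 \right)} + 126 = 2 \cdot 1 \left(11 + 1\right) \left(6 + 5^{2}\right) + 126 = 2 \cdot 1 \cdot 12 \left(6 + 25\right) + 126 = 24 \cdot 31 + 126 = 744 + 126 = 870$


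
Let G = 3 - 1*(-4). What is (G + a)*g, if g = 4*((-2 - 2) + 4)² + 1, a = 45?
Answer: 52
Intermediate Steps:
G = 7 (G = 3 + 4 = 7)
g = 1 (g = 4*(-4 + 4)² + 1 = 4*0² + 1 = 4*0 + 1 = 0 + 1 = 1)
(G + a)*g = (7 + 45)*1 = 52*1 = 52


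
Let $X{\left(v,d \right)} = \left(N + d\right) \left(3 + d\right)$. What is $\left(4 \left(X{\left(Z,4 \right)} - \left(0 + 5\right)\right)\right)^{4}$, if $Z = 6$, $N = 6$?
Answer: $4569760000$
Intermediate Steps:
$X{\left(v,d \right)} = \left(3 + d\right) \left(6 + d\right)$ ($X{\left(v,d \right)} = \left(6 + d\right) \left(3 + d\right) = \left(3 + d\right) \left(6 + d\right)$)
$\left(4 \left(X{\left(Z,4 \right)} - \left(0 + 5\right)\right)\right)^{4} = \left(4 \left(\left(18 + 4^{2} + 9 \cdot 4\right) - \left(0 + 5\right)\right)\right)^{4} = \left(4 \left(\left(18 + 16 + 36\right) - 5\right)\right)^{4} = \left(4 \left(70 - 5\right)\right)^{4} = \left(4 \cdot 65\right)^{4} = 260^{4} = 4569760000$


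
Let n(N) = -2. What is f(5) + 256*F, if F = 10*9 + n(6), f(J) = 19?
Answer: 22547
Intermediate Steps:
F = 88 (F = 10*9 - 2 = 90 - 2 = 88)
f(5) + 256*F = 19 + 256*88 = 19 + 22528 = 22547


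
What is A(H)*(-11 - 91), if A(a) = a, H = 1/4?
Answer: -51/2 ≈ -25.500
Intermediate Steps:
H = 1/4 ≈ 0.25000
A(H)*(-11 - 91) = (-11 - 91)/4 = (1/4)*(-102) = -51/2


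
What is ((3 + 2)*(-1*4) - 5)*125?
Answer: -3125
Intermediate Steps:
((3 + 2)*(-1*4) - 5)*125 = (5*(-4) - 5)*125 = (-20 - 5)*125 = -25*125 = -3125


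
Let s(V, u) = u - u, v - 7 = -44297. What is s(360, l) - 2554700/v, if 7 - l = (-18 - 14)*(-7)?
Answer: 255470/4429 ≈ 57.681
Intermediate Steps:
v = -44290 (v = 7 - 44297 = -44290)
l = -217 (l = 7 - (-18 - 14)*(-7) = 7 - (-32)*(-7) = 7 - 1*224 = 7 - 224 = -217)
s(V, u) = 0
s(360, l) - 2554700/v = 0 - 2554700/(-44290) = 0 - 2554700*(-1/44290) = 0 + 255470/4429 = 255470/4429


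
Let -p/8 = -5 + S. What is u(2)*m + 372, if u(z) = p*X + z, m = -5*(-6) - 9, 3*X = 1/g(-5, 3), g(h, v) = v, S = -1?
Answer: 526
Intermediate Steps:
X = 1/9 (X = (1/3)/3 = (1/3)*(1/3) = 1/9 ≈ 0.11111)
p = 48 (p = -8*(-5 - 1) = -8*(-6) = 48)
m = 21 (m = 30 - 9 = 21)
u(z) = 16/3 + z (u(z) = 48*(1/9) + z = 16/3 + z)
u(2)*m + 372 = (16/3 + 2)*21 + 372 = (22/3)*21 + 372 = 154 + 372 = 526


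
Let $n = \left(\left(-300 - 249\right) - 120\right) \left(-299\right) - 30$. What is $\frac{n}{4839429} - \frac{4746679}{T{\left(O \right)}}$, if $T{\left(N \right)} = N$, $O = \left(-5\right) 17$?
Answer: $\frac{7657077668792}{137117155} \approx 55843.0$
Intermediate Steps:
$O = -85$
$n = 200001$ ($n = \left(-549 - 120\right) \left(-299\right) - 30 = \left(-669\right) \left(-299\right) - 30 = 200031 - 30 = 200001$)
$\frac{n}{4839429} - \frac{4746679}{T{\left(O \right)}} = \frac{200001}{4839429} - \frac{4746679}{-85} = 200001 \cdot \frac{1}{4839429} - - \frac{4746679}{85} = \frac{66667}{1613143} + \frac{4746679}{85} = \frac{7657077668792}{137117155}$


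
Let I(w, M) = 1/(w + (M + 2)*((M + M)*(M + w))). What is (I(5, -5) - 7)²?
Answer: 1156/25 ≈ 46.240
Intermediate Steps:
I(w, M) = 1/(w + 2*M*(2 + M)*(M + w)) (I(w, M) = 1/(w + (2 + M)*((2*M)*(M + w))) = 1/(w + (2 + M)*(2*M*(M + w))) = 1/(w + 2*M*(2 + M)*(M + w)))
(I(5, -5) - 7)² = (1/(5 + 2*(-5)³ + 4*(-5)² + 2*5*(-5)² + 4*(-5)*5) - 7)² = (1/(5 + 2*(-125) + 4*25 + 2*5*25 - 100) - 7)² = (1/(5 - 250 + 100 + 250 - 100) - 7)² = (1/5 - 7)² = (⅕ - 7)² = (-34/5)² = 1156/25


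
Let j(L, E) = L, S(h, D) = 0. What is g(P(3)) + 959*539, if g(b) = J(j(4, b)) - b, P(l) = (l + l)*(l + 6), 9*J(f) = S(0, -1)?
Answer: 516847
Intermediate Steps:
J(f) = 0 (J(f) = (⅑)*0 = 0)
P(l) = 2*l*(6 + l) (P(l) = (2*l)*(6 + l) = 2*l*(6 + l))
g(b) = -b (g(b) = 0 - b = -b)
g(P(3)) + 959*539 = -2*3*(6 + 3) + 959*539 = -2*3*9 + 516901 = -1*54 + 516901 = -54 + 516901 = 516847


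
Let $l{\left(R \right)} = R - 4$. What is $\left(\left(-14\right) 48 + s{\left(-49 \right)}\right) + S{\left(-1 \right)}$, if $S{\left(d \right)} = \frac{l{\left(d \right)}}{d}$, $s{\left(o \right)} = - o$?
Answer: $-618$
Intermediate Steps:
$l{\left(R \right)} = -4 + R$
$S{\left(d \right)} = \frac{-4 + d}{d}$
$\left(\left(-14\right) 48 + s{\left(-49 \right)}\right) + S{\left(-1 \right)} = \left(\left(-14\right) 48 - -49\right) + \frac{-4 - 1}{-1} = \left(-672 + 49\right) - -5 = -623 + 5 = -618$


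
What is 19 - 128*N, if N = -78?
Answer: 10003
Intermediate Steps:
19 - 128*N = 19 - 128*(-78) = 19 + 9984 = 10003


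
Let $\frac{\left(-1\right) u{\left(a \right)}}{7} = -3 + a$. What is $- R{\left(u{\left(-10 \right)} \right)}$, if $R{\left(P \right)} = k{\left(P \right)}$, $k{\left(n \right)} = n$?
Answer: $-91$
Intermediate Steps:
$u{\left(a \right)} = 21 - 7 a$ ($u{\left(a \right)} = - 7 \left(-3 + a\right) = 21 - 7 a$)
$R{\left(P \right)} = P$
$- R{\left(u{\left(-10 \right)} \right)} = - (21 - -70) = - (21 + 70) = \left(-1\right) 91 = -91$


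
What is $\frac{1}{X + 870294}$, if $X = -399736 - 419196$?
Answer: $\frac{1}{51362} \approx 1.947 \cdot 10^{-5}$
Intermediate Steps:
$X = -818932$ ($X = -399736 - 419196 = -818932$)
$\frac{1}{X + 870294} = \frac{1}{-818932 + 870294} = \frac{1}{51362}$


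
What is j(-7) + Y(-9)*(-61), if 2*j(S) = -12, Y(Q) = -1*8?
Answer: 482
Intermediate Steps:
Y(Q) = -8
j(S) = -6 (j(S) = (½)*(-12) = -6)
j(-7) + Y(-9)*(-61) = -6 - 8*(-61) = -6 + 488 = 482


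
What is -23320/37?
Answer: -23320/37 ≈ -630.27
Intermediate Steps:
-23320/37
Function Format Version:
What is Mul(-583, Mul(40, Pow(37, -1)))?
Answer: Rational(-23320, 37) ≈ -630.27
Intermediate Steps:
Mul(-583, Mul(40, Pow(37, -1))) = Mul(-583, Mul(40, Rational(1, 37))) = Mul(-583, Rational(40, 37)) = Rational(-23320, 37)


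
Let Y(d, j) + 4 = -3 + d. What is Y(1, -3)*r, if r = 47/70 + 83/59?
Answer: -25749/2065 ≈ -12.469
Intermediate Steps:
Y(d, j) = -7 + d (Y(d, j) = -4 + (-3 + d) = -7 + d)
r = 8583/4130 (r = 47*(1/70) + 83*(1/59) = 47/70 + 83/59 = 8583/4130 ≈ 2.0782)
Y(1, -3)*r = (-7 + 1)*(8583/4130) = -6*8583/4130 = -25749/2065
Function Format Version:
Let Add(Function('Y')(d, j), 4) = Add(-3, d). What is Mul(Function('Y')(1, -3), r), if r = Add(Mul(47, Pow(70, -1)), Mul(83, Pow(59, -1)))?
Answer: Rational(-25749, 2065) ≈ -12.469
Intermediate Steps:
Function('Y')(d, j) = Add(-7, d) (Function('Y')(d, j) = Add(-4, Add(-3, d)) = Add(-7, d))
r = Rational(8583, 4130) (r = Add(Mul(47, Rational(1, 70)), Mul(83, Rational(1, 59))) = Add(Rational(47, 70), Rational(83, 59)) = Rational(8583, 4130) ≈ 2.0782)
Mul(Function('Y')(1, -3), r) = Mul(Add(-7, 1), Rational(8583, 4130)) = Mul(-6, Rational(8583, 4130)) = Rational(-25749, 2065)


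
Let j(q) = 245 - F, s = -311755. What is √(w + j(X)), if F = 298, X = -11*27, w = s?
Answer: 16*I*√1218 ≈ 558.4*I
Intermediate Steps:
w = -311755
X = -297
j(q) = -53 (j(q) = 245 - 1*298 = 245 - 298 = -53)
√(w + j(X)) = √(-311755 - 53) = √(-311808) = 16*I*√1218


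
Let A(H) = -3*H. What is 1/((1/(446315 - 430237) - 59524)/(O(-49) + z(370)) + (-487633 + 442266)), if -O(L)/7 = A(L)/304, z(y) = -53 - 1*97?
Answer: -41650059/1873375106165 ≈ -2.2233e-5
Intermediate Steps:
z(y) = -150 (z(y) = -53 - 97 = -150)
O(L) = 21*L/304 (O(L) = -7*(-3*L)/304 = -(-21)*L/304 = 21*L/304)
1/((1/(446315 - 430237) - 59524)/(O(-49) + z(370)) + (-487633 + 442266)) = 1/((1/(446315 - 430237) - 59524)/((21/304)*(-49) - 150) + (-487633 + 442266)) = 1/((1/16078 - 59524)/(-1029/304 - 150) - 45367) = 1/((1/16078 - 59524)/(-46629/304) - 45367) = 1/(-957026871/16078*(-304/46629) - 45367) = 1/(16163120488/41650059 - 45367) = 1/(-1873375106165/41650059) = -41650059/1873375106165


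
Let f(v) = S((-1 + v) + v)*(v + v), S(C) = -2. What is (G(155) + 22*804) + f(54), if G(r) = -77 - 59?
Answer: 17336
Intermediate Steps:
G(r) = -136
f(v) = -4*v (f(v) = -2*(v + v) = -4*v)
(G(155) + 22*804) + f(54) = (-136 + 22*804) - 4*54 = (-136 + 17688) - 216 = 17552 - 216 = 17336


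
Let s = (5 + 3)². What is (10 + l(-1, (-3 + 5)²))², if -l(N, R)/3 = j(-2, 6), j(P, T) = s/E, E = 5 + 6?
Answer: 6724/121 ≈ 55.570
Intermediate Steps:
s = 64 (s = 8² = 64)
E = 11
j(P, T) = 64/11
l(N, R) = -192/11 (l(N, R) = -3*64/11 = -192/11)
(10 + l(-1, (-3 + 5)²))² = (10 - 192/11)² = (-82/11)² = 6724/121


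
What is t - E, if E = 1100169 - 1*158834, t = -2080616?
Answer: -3021951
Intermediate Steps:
E = 941335 (E = 1100169 - 158834 = 941335)
t - E = -2080616 - 1*941335 = -2080616 - 941335 = -3021951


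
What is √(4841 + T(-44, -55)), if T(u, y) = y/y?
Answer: 3*√538 ≈ 69.584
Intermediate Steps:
T(u, y) = 1
√(4841 + T(-44, -55)) = √(4841 + 1) = √4842 = 3*√538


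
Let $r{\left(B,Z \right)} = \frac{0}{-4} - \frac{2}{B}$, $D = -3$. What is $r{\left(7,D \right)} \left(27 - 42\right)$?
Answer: $\frac{30}{7} \approx 4.2857$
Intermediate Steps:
$r{\left(B,Z \right)} = - \frac{2}{B}$ ($r{\left(B,Z \right)} = 0 \left(- \frac{1}{4}\right) - \frac{2}{B} = 0 - \frac{2}{B} = - \frac{2}{B}$)
$r{\left(7,D \right)} \left(27 - 42\right) = - \frac{2}{7} \left(27 - 42\right) = \left(-2\right) \frac{1}{7} \left(-15\right) = \left(- \frac{2}{7}\right) \left(-15\right) = \frac{30}{7}$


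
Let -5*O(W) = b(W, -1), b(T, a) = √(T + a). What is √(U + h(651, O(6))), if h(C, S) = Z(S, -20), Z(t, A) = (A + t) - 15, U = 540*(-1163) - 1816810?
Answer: √(-61121625 - 5*√5)/5 ≈ 1563.6*I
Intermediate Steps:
O(W) = -√(-1 + W)/5 (O(W) = -√(W - 1)/5 = -√(-1 + W)/5)
U = -2444830 (U = -628020 - 1816810 = -2444830)
Z(t, A) = -15 + A + t
h(C, S) = -35 + S (h(C, S) = -15 - 20 + S = -35 + S)
√(U + h(651, O(6))) = √(-2444830 + (-35 - √(-1 + 6)/5)) = √(-2444830 + (-35 - √5/5)) = √(-2444865 - √5/5)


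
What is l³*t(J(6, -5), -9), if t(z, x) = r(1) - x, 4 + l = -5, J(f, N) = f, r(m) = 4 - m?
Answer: -8748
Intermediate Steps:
l = -9 (l = -4 - 5 = -9)
t(z, x) = 3 - x (t(z, x) = (4 - 1*1) - x = (4 - 1) - x = 3 - x)
l³*t(J(6, -5), -9) = (-9)³*(3 - 1*(-9)) = -729*(3 + 9) = -729*12 = -8748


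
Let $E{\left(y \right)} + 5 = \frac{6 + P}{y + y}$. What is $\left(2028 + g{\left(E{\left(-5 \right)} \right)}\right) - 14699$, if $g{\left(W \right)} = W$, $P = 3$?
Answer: $- \frac{126769}{10} \approx -12677.0$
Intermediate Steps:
$E{\left(y \right)} = -5 + \frac{9}{2 y}$ ($E{\left(y \right)} = -5 + \frac{6 + 3}{y + y} = -5 + \frac{9}{2 y}$)
$\left(2028 + g{\left(E{\left(-5 \right)} \right)}\right) - 14699 = \left(2028 - \left(5 - \frac{9}{2 \left(-5\right)}\right)\right) - 14699 = \left(2028 + \left(-5 + \frac{9}{2} \left(- \frac{1}{5}\right)\right)\right) - 14699 = \left(2028 - \frac{59}{10}\right) - 14699 = \frac{20221}{10} - 14699 = - \frac{126769}{10}$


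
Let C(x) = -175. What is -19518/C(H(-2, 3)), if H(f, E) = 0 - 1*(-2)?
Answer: 19518/175 ≈ 111.53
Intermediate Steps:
H(f, E) = 2 (H(f, E) = 0 + 2 = 2)
-19518/C(H(-2, 3)) = -19518/(-175) = -19518*(-1/175) = 19518/175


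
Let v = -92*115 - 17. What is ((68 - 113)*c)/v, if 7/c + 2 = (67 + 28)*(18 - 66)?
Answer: -315/48343514 ≈ -6.5159e-6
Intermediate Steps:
c = -7/4562 (c = 7/(-2 + (67 + 28)*(18 - 66)) = 7/(-2 + 95*(-48)) = 7/(-2 - 4560) = 7/(-4562) = 7*(-1/4562) = -7/4562 ≈ -0.0015344)
v = -10597 (v = -10580 - 17 = -10597)
((68 - 113)*c)/v = ((68 - 113)*(-7/4562))/(-10597) = -45*(-7/4562)*(-1/10597) = (315/4562)*(-1/10597) = -315/48343514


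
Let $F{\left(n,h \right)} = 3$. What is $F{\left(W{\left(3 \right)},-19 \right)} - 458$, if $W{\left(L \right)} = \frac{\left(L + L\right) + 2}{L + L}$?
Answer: $-455$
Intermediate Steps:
$W{\left(L \right)} = \frac{2 + 2 L}{2 L}$ ($W{\left(L \right)} = \frac{2 L + 2}{2 L} = \left(2 + 2 L\right) \frac{1}{2 L} = \frac{2 + 2 L}{2 L}$)
$F{\left(W{\left(3 \right)},-19 \right)} - 458 = 3 - 458 = -455$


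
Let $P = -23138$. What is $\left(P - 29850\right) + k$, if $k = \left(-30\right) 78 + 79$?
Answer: $-55249$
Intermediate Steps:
$k = -2261$ ($k = -2340 + 79 = -2261$)
$\left(P - 29850\right) + k = \left(-23138 - 29850\right) - 2261 = -52988 - 2261 = -55249$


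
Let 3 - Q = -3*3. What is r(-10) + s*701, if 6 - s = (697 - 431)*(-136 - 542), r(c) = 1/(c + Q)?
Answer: 252856309/2 ≈ 1.2643e+8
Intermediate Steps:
Q = 12 (Q = 3 - (-3)*3 = 3 - 1*(-9) = 3 + 9 = 12)
r(c) = 1/(12 + c) (r(c) = 1/(c + 12) = 1/(12 + c))
s = 180354 (s = 6 - (697 - 431)*(-136 - 542) = 6 - 266*(-678) = 6 - 1*(-180348) = 6 + 180348 = 180354)
r(-10) + s*701 = 1/(12 - 10) + 180354*701 = 1/2 + 126428154 = ½ + 126428154 = 252856309/2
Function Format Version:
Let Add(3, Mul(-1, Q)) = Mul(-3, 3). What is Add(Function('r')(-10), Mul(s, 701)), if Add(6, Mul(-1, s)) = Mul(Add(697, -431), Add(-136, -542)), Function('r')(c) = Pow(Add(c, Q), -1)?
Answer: Rational(252856309, 2) ≈ 1.2643e+8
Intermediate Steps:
Q = 12 (Q = Add(3, Mul(-1, Mul(-3, 3))) = Add(3, Mul(-1, -9)) = Add(3, 9) = 12)
Function('r')(c) = Pow(Add(12, c), -1) (Function('r')(c) = Pow(Add(c, 12), -1) = Pow(Add(12, c), -1))
s = 180354 (s = Add(6, Mul(-1, Mul(Add(697, -431), Add(-136, -542)))) = Add(6, Mul(-1, Mul(266, -678))) = Add(6, Mul(-1, -180348)) = Add(6, 180348) = 180354)
Add(Function('r')(-10), Mul(s, 701)) = Add(Pow(Add(12, -10), -1), Mul(180354, 701)) = Add(Pow(2, -1), 126428154) = Add(Rational(1, 2), 126428154) = Rational(252856309, 2)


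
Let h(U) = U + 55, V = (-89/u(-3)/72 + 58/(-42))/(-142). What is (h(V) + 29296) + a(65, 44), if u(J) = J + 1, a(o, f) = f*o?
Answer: 4610554465/143136 ≈ 32211.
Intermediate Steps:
u(J) = 1 + J
V = 769/143136 (V = (-89/(1 - 3)/72 + 58/(-42))/(-142) = (-89/(-2)*(1/72) + 58*(-1/42))*(-1/142) = (-89*(-½)*(1/72) - 29/21)*(-1/142) = ((89/2)*(1/72) - 29/21)*(-1/142) = (89/144 - 29/21)*(-1/142) = -769/1008*(-1/142) = 769/143136 ≈ 0.0053725)
h(U) = 55 + U
(h(V) + 29296) + a(65, 44) = ((55 + 769/143136) + 29296) + 44*65 = (7873249/143136 + 29296) + 2860 = 4201185505/143136 + 2860 = 4610554465/143136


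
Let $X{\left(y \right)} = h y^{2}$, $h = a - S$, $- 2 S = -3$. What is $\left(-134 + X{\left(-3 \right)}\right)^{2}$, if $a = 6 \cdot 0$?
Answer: $\frac{87025}{4} \approx 21756.0$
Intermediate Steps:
$S = \frac{3}{2}$ ($S = \left(- \frac{1}{2}\right) \left(-3\right) = \frac{3}{2} \approx 1.5$)
$a = 0$
$h = - \frac{3}{2}$ ($h = 0 - \frac{3}{2} = - \frac{3}{2} \approx -1.5$)
$X{\left(y \right)} = - \frac{3 y^{2}}{2}$
$\left(-134 + X{\left(-3 \right)}\right)^{2} = \left(-134 - \frac{3 \left(-3\right)^{2}}{2}\right)^{2} = \left(-134 - \frac{27}{2}\right)^{2} = \left(- \frac{295}{2}\right)^{2} = \frac{87025}{4}$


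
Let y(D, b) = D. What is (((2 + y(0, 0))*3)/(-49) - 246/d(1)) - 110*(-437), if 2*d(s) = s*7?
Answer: 2351980/49 ≈ 48000.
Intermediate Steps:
d(s) = 7*s/2 (d(s) = (s*7)/2 = (7*s)/2 = 7*s/2)
(((2 + y(0, 0))*3)/(-49) - 246/d(1)) - 110*(-437) = (((2 + 0)*3)/(-49) - 246/((7/2)*1)) - 110*(-437) = ((2*3)*(-1/49) - 246/7/2) + 48070 = (6*(-1/49) - 246*2/7) + 48070 = (-6/49 - 492/7) + 48070 = -3450/49 + 48070 = 2351980/49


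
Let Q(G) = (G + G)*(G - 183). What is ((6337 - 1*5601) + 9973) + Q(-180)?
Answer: 141389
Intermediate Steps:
Q(G) = 2*G*(-183 + G) (Q(G) = (2*G)*(-183 + G) = 2*G*(-183 + G))
((6337 - 1*5601) + 9973) + Q(-180) = ((6337 - 1*5601) + 9973) + 2*(-180)*(-183 - 180) = ((6337 - 5601) + 9973) + 2*(-180)*(-363) = (736 + 9973) + 130680 = 10709 + 130680 = 141389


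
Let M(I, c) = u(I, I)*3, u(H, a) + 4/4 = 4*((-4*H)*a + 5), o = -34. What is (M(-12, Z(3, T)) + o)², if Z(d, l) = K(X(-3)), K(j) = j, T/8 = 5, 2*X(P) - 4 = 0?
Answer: 47458321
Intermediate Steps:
X(P) = 2 (X(P) = 2 + (½)*0 = 2 + 0 = 2)
T = 40 (T = 8*5 = 40)
Z(d, l) = 2
u(H, a) = 19 - 16*H*a (u(H, a) = -1 + 4*((-4*H)*a + 5) = -1 + 4*(-4*H*a + 5) = -1 + 4*(5 - 4*H*a) = -1 + (20 - 16*H*a) = 19 - 16*H*a)
M(I, c) = 57 - 48*I² (M(I, c) = (19 - 16*I*I)*3 = (19 - 16*I²)*3 = 57 - 48*I²)
(M(-12, Z(3, T)) + o)² = ((57 - 48*(-12)²) - 34)² = ((57 - 48*144) - 34)² = ((57 - 6912) - 34)² = (-6855 - 34)² = (-6889)² = 47458321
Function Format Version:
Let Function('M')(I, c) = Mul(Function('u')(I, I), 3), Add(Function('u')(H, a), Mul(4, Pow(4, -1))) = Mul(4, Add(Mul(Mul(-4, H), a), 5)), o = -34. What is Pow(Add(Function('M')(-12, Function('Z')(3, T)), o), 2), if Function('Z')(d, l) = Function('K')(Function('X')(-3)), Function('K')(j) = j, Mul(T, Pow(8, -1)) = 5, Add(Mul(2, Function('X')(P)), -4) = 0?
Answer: 47458321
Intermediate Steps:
Function('X')(P) = 2 (Function('X')(P) = Add(2, Mul(Rational(1, 2), 0)) = Add(2, 0) = 2)
T = 40 (T = Mul(8, 5) = 40)
Function('Z')(d, l) = 2
Function('u')(H, a) = Add(19, Mul(-16, H, a)) (Function('u')(H, a) = Add(-1, Mul(4, Add(Mul(Mul(-4, H), a), 5))) = Add(-1, Mul(4, Add(Mul(-4, H, a), 5))) = Add(-1, Mul(4, Add(5, Mul(-4, H, a)))) = Add(-1, Add(20, Mul(-16, H, a))) = Add(19, Mul(-16, H, a)))
Function('M')(I, c) = Add(57, Mul(-48, Pow(I, 2))) (Function('M')(I, c) = Mul(Add(19, Mul(-16, I, I)), 3) = Mul(Add(19, Mul(-16, Pow(I, 2))), 3) = Add(57, Mul(-48, Pow(I, 2))))
Pow(Add(Function('M')(-12, Function('Z')(3, T)), o), 2) = Pow(Add(Add(57, Mul(-48, Pow(-12, 2))), -34), 2) = Pow(Add(Add(57, Mul(-48, 144)), -34), 2) = Pow(Add(Add(57, -6912), -34), 2) = Pow(Add(-6855, -34), 2) = Pow(-6889, 2) = 47458321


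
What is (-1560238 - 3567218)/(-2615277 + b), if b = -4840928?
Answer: 5127456/7456205 ≈ 0.68768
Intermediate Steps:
(-1560238 - 3567218)/(-2615277 + b) = (-1560238 - 3567218)/(-2615277 - 4840928) = -5127456/(-7456205) = -5127456*(-1/7456205) = 5127456/7456205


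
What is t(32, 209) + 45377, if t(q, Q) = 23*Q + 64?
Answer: 50248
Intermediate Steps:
t(q, Q) = 64 + 23*Q
t(32, 209) + 45377 = (64 + 23*209) + 45377 = (64 + 4807) + 45377 = 4871 + 45377 = 50248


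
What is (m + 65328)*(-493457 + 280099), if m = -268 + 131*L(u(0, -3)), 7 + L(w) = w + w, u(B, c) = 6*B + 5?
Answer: -13964921174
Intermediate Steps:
u(B, c) = 5 + 6*B
L(w) = -7 + 2*w (L(w) = -7 + (w + w) = -7 + 2*w)
m = 125 (m = -268 + 131*(-7 + 2*(5 + 6*0)) = -268 + 131*(-7 + 2*(5 + 0)) = -268 + 131*(-7 + 2*5) = -268 + 131*(-7 + 10) = -268 + 131*3 = -268 + 393 = 125)
(m + 65328)*(-493457 + 280099) = (125 + 65328)*(-493457 + 280099) = 65453*(-213358) = -13964921174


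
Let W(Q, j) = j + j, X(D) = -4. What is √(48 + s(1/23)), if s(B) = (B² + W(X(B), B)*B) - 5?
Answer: 5*√910/23 ≈ 6.5579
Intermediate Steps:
W(Q, j) = 2*j
s(B) = -5 + 3*B² (s(B) = (B² + (2*B)*B) - 5 = (B² + 2*B²) - 5 = 3*B² - 5 = -5 + 3*B²)
√(48 + s(1/23)) = √(48 + (-5 + 3*(1/23)²)) = √(48 + (-5 + 3*(1/529))) = √(48 + (-5 + 3/529)) = √(48 - 2642/529) = √(22750/529) = 5*√910/23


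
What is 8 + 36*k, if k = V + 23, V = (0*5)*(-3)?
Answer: 836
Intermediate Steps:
V = 0 (V = 0*(-3) = 0)
k = 23 (k = 0 + 23 = 23)
8 + 36*k = 8 + 36*23 = 8 + 828 = 836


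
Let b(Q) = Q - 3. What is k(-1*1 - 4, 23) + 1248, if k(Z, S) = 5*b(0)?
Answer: 1233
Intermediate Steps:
b(Q) = -3 + Q
k(Z, S) = -15 (k(Z, S) = 5*(-3 + 0) = 5*(-3) = -15)
k(-1*1 - 4, 23) + 1248 = -15 + 1248 = 1233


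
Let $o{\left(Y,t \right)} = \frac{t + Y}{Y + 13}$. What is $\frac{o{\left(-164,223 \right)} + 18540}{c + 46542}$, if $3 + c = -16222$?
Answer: $\frac{2799481}{4577867} \approx 0.61153$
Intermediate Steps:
$c = -16225$ ($c = -3 - 16222 = -16225$)
$o{\left(Y,t \right)} = \frac{Y + t}{13 + Y}$
$\frac{o{\left(-164,223 \right)} + 18540}{c + 46542} = \frac{\frac{-164 + 223}{13 - 164} + 18540}{-16225 + 46542} = \frac{\frac{1}{-151} \cdot 59 + 18540}{30317} = \left(\left(- \frac{1}{151}\right) 59 + 18540\right) \frac{1}{30317} = \left(- \frac{59}{151} + 18540\right) \frac{1}{30317} = \frac{2799481}{151} \cdot \frac{1}{30317} = \frac{2799481}{4577867}$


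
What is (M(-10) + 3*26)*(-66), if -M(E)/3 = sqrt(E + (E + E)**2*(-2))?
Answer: -5148 + 1782*I*sqrt(10) ≈ -5148.0 + 5635.2*I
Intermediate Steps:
M(E) = -3*sqrt(E - 8*E**2) (M(E) = -3*sqrt(E + (E + E)**2*(-2)) = -3*sqrt(E + (2*E)**2*(-2)) = -3*sqrt(E + (4*E**2)*(-2)) = -3*sqrt(E - 8*E**2))
(M(-10) + 3*26)*(-66) = (-3*9*I*sqrt(10) + 3*26)*(-66) = (-3*9*I*sqrt(10) + 78)*(-66) = (-27*I*sqrt(10) + 78)*(-66) = (78 - 27*I*sqrt(10))*(-66) = -5148 + 1782*I*sqrt(10)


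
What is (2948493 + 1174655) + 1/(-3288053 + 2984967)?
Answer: 1249668434727/303086 ≈ 4.1231e+6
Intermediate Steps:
(2948493 + 1174655) + 1/(-3288053 + 2984967) = 4123148 + 1/(-303086) = 4123148 - 1/303086 = 1249668434727/303086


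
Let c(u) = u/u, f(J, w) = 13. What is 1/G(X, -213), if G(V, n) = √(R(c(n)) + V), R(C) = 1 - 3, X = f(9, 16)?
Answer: √11/11 ≈ 0.30151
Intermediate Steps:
c(u) = 1
X = 13
R(C) = -2
G(V, n) = √(-2 + V)
1/G(X, -213) = 1/(√(-2 + 13)) = 1/(√11) = √11/11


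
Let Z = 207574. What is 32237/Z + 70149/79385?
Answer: 17120242771/16478261990 ≈ 1.0390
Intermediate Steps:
32237/Z + 70149/79385 = 32237/207574 + 70149/79385 = 17120242771/16478261990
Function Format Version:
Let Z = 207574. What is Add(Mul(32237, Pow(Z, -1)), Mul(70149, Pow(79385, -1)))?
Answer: Rational(17120242771, 16478261990) ≈ 1.0390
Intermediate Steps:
Add(Mul(32237, Pow(Z, -1)), Mul(70149, Pow(79385, -1))) = Add(Mul(32237, Pow(207574, -1)), Mul(70149, Pow(79385, -1))) = Add(Mul(32237, Rational(1, 207574)), Mul(70149, Rational(1, 79385))) = Add(Rational(32237, 207574), Rational(70149, 79385)) = Rational(17120242771, 16478261990)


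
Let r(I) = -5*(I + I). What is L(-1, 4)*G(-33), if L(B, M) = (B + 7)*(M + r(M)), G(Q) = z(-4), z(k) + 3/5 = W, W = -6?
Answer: 7128/5 ≈ 1425.6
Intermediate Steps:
z(k) = -33/5 (z(k) = -3/5 - 6 = -33/5)
G(Q) = -33/5
r(I) = -10*I
L(B, M) = -9*M*(7 + B) (L(B, M) = (B + 7)*(M - 10*M) = (7 + B)*(-9*M) = -9*M*(7 + B))
L(-1, 4)*G(-33) = (9*4*(-7 - 1*(-1)))*(-33/5) = (9*4*(-7 + 1))*(-33/5) = (9*4*(-6))*(-33/5) = -216*(-33/5) = 7128/5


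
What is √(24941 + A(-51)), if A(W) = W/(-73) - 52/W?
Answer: 2*√86431064505/3723 ≈ 157.93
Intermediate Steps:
A(W) = -52/W - W/73 (A(W) = W*(-1/73) - 52/W = -W/73 - 52/W = -52/W - W/73)
√(24941 + A(-51)) = √(24941 + (-52/(-51) - 1/73*(-51))) = √(24941 + (-52*(-1/51) + 51/73)) = √(24941 + (52/51 + 51/73)) = √(24941 + 6397/3723) = √(92861740/3723) = 2*√86431064505/3723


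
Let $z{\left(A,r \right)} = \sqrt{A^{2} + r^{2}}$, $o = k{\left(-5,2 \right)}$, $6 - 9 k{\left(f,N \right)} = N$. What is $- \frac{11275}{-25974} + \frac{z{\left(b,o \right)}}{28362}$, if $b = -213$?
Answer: $\frac{11275}{25974} + \frac{13 \sqrt{21745}}{255258} \approx 0.4416$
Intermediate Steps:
$k{\left(f,N \right)} = \frac{2}{3} - \frac{N}{9}$
$o = \frac{4}{9}$ ($o = \frac{2}{3} - \frac{2}{9} = \frac{4}{9} \approx 0.44444$)
$- \frac{11275}{-25974} + \frac{z{\left(b,o \right)}}{28362} = - \frac{11275}{-25974} + \frac{\sqrt{\left(-213\right)^{2} + \left(\frac{4}{9}\right)^{2}}}{28362} = \left(-11275\right) \left(- \frac{1}{25974}\right) + \sqrt{45369 + \frac{16}{81}} \cdot \frac{1}{28362} = \frac{11275}{25974} + \sqrt{\frac{3674905}{81}} \cdot \frac{1}{28362} = \frac{11275}{25974} + \frac{13 \sqrt{21745}}{9} \cdot \frac{1}{28362} = \frac{11275}{25974} + \frac{13 \sqrt{21745}}{255258}$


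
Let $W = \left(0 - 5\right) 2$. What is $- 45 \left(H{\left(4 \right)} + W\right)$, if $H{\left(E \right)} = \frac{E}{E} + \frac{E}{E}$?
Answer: $360$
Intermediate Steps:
$H{\left(E \right)} = 2$ ($H{\left(E \right)} = 1 + 1 = 2$)
$W = -10$ ($W = \left(-5\right) 2 = -10$)
$- 45 \left(H{\left(4 \right)} + W\right) = - 45 \left(2 - 10\right) = \left(-45\right) \left(-8\right) = 360$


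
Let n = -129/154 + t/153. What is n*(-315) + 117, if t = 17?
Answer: 7609/22 ≈ 345.86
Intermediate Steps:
n = -1007/1386 (n = -129/154 + 17/153 = -129*1/154 + 17*(1/153) = -129/154 + ⅑ = -1007/1386 ≈ -0.72655)
n*(-315) + 117 = -1007/1386*(-315) + 117 = 5035/22 + 117 = 7609/22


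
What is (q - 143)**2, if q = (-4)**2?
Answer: 16129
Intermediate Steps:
q = 16
(q - 143)**2 = (16 - 143)**2 = (-127)**2 = 16129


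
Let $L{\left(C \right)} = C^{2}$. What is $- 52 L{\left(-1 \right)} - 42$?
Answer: $-94$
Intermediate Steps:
$- 52 L{\left(-1 \right)} - 42 = - 52 \left(-1\right)^{2} - 42 = \left(-52\right) 1 - 42 = -52 - 42 = -94$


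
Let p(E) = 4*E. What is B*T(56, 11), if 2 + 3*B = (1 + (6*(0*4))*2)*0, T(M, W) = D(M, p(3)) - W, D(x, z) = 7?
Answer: 8/3 ≈ 2.6667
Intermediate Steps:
T(M, W) = 7 - W
B = -2/3 (B = -2/3 + ((1 + (6*(0*4))*2)*0)/3 = -2/3 + ((1 + (6*0)*2)*0)/3 = -2/3 + ((1 + 0*2)*0)/3 = -2/3 + ((1 + 0)*0)/3 = -2/3 + (1*0)/3 = -2/3 + (1/3)*0 = -2/3 + 0 = -2/3 ≈ -0.66667)
B*T(56, 11) = -2*(7 - 1*11)/3 = -2*(7 - 11)/3 = -2/3*(-4) = 8/3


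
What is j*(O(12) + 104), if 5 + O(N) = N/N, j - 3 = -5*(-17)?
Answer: 8800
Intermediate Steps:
j = 88 (j = 3 - 5*(-17) = 3 + 85 = 88)
O(N) = -4 (O(N) = -5 + N/N = -5 + 1 = -4)
j*(O(12) + 104) = 88*(-4 + 104) = 88*100 = 8800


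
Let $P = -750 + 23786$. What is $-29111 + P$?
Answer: $-6075$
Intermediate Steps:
$P = 23036$
$-29111 + P = -29111 + 23036 = -6075$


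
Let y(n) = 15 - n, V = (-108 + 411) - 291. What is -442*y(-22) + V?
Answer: -16342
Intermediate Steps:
V = 12 (V = 303 - 291 = 12)
-442*y(-22) + V = -442*(15 - 1*(-22)) + 12 = -442*(15 + 22) + 12 = -442*37 + 12 = -16354 + 12 = -16342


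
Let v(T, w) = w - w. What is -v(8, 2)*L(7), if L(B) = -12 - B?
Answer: 0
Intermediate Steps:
v(T, w) = 0
-v(8, 2)*L(7) = -0*(-12 - 1*7) = -0*(-12 - 7) = -0*(-19) = -1*0 = 0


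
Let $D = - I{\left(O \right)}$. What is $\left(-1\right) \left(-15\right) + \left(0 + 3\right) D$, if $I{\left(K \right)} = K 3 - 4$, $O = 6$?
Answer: $-27$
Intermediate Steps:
$I{\left(K \right)} = -4 + 3 K$ ($I{\left(K \right)} = 3 K - 4 = -4 + 3 K$)
$D = -14$ ($D = - (-4 + 3 \cdot 6) = - (-4 + 18) = \left(-1\right) 14 = -14$)
$\left(-1\right) \left(-15\right) + \left(0 + 3\right) D = \left(-1\right) \left(-15\right) + \left(0 + 3\right) \left(-14\right) = 15 + 3 \left(-14\right) = 15 - 42 = -27$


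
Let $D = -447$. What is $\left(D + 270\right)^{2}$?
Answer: $31329$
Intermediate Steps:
$\left(D + 270\right)^{2} = \left(-447 + 270\right)^{2} = \left(-177\right)^{2} = 31329$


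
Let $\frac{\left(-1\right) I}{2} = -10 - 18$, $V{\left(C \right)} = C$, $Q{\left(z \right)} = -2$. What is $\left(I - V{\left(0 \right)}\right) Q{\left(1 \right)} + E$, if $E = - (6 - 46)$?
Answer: $-72$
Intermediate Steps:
$E = 40$ ($E = \left(-1\right) \left(-40\right) = 40$)
$I = 56$ ($I = - 2 \left(-10 - 18\right) = \left(-2\right) \left(-28\right) = 56$)
$\left(I - V{\left(0 \right)}\right) Q{\left(1 \right)} + E = \left(56 - 0\right) \left(-2\right) + 40 = \left(56 + 0\right) \left(-2\right) + 40 = 56 \left(-2\right) + 40 = -112 + 40 = -72$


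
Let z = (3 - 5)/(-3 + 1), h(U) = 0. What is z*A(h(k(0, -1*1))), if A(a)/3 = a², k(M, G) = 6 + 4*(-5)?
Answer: 0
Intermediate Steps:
k(M, G) = -14 (k(M, G) = 6 - 20 = -14)
A(a) = 3*a²
z = 1 (z = -2/(-2) = -2*(-½) = 1)
z*A(h(k(0, -1*1))) = 1*(3*0²) = 1*(3*0) = 1*0 = 0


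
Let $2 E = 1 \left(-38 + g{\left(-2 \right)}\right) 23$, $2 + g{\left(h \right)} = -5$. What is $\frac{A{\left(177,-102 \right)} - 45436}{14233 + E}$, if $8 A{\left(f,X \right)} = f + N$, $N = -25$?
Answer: $- \frac{90834}{27431} \approx -3.3114$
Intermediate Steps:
$g{\left(h \right)} = -7$ ($g{\left(h \right)} = -2 - 5 = -7$)
$E = - \frac{1035}{2}$ ($E = \frac{1 \left(-38 - 7\right) 23}{2} = \frac{1 \left(\left(-45\right) 23\right)}{2} = \frac{1 \left(-1035\right)}{2} = \frac{1}{2} \left(-1035\right) = - \frac{1035}{2} \approx -517.5$)
$A{\left(f,X \right)} = - \frac{25}{8} + \frac{f}{8}$ ($A{\left(f,X \right)} = \frac{f - 25}{8} = \frac{-25 + f}{8} = - \frac{25}{8} + \frac{f}{8}$)
$\frac{A{\left(177,-102 \right)} - 45436}{14233 + E} = \frac{\left(- \frac{25}{8} + \frac{1}{8} \cdot 177\right) - 45436}{14233 - \frac{1035}{2}} = \frac{\left(- \frac{25}{8} + \frac{177}{8}\right) - 45436}{\frac{27431}{2}} = \left(19 - 45436\right) \frac{2}{27431} = \left(-45417\right) \frac{2}{27431} = - \frac{90834}{27431}$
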